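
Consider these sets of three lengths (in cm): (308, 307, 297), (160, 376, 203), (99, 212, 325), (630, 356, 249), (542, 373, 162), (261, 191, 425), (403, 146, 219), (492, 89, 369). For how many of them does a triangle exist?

2

(297,307,308): 297+307 > 308 → valid
(160,203,376): 160+203 ≤ 376 → not valid
(99,212,325): 99+212 ≤ 325 → not valid
(249,356,630): 249+356 ≤ 630 → not valid
(162,373,542): 162+373 ≤ 542 → not valid
(191,261,425): 191+261 > 425 → valid
(146,219,403): 146+219 ≤ 403 → not valid
(89,369,492): 89+369 ≤ 492 → not valid
2 of the 8 triples form a triangle.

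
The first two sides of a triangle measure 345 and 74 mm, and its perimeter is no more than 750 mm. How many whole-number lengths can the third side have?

60

Triangle inequality: 271 < x < 419. Perimeter ≤ 750 gives x ≤ 750 − 345 − 74 = 331.
So 271 < x ≤ 331; integers 272 through 331: 60 values.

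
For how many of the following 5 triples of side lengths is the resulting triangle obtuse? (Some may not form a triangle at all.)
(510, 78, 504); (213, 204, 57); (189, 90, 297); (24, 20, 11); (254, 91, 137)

2

(510,78,504): 78²+504² = 260100 = 510² → right
(213,204,57): 57²+204² = 44865 < 45369 = 213² → obtuse
(189,90,297): 90+189 ≤ 297, not a triangle
(24,20,11): 11²+20² = 521 < 576 = 24² → obtuse
(254,91,137): 91+137 ≤ 254, not a triangle
2 of the 5 are obtuse.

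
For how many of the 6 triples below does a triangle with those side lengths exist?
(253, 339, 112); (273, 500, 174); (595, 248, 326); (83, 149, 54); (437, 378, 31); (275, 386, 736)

1

(112,253,339): 112+253 > 339 → valid
(174,273,500): 174+273 ≤ 500 → not valid
(248,326,595): 248+326 ≤ 595 → not valid
(54,83,149): 54+83 ≤ 149 → not valid
(31,378,437): 31+378 ≤ 437 → not valid
(275,386,736): 275+386 ≤ 736 → not valid
1 of the 6 triples forms a triangle.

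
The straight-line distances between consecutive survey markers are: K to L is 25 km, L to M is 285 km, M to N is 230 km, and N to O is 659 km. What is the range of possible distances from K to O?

The maximum is all hops collinear in one direction: 25 + 285 + 230 + 659 = 1199.
The longest hop is 659; the others sum to 540. Folding the others back against it leaves at least 659 − 540 = 119.

119 ≤ KO ≤ 1199 km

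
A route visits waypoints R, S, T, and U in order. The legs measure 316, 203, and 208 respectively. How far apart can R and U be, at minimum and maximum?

The maximum is all hops collinear in one direction: 316 + 203 + 208 = 727.
The longest hop is 316; the others sum to 411. Since 316 ≤ 411, the path can fold back on itself completely, so the minimum distance is 0.

0 ≤ RU ≤ 727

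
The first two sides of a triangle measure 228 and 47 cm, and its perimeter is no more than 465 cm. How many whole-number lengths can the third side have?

Triangle inequality: 181 < x < 275. Perimeter ≤ 465 gives x ≤ 465 − 228 − 47 = 190.
So 181 < x ≤ 190; integers 182 through 190: 9 values.

9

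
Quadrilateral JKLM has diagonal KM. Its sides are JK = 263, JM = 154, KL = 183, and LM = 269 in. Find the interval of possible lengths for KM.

From triangle JKM: |263 − 154| < KM < 263 + 154, i.e. 109 < KM < 417.
From triangle LKM: 86 < KM < 452.
Both must hold, so KM lies in the intersection.

109 < KM < 417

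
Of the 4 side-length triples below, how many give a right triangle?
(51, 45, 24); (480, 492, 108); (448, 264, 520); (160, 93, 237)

3

(51,45,24): 24²+45² = 2601 = 51² → right
(480,492,108): 108²+480² = 242064 = 492² → right
(448,264,520): 264²+448² = 270400 = 520² → right
(160,93,237): 93²+160² = 34249 < 56169 = 237² → obtuse
3 of the 4 are right.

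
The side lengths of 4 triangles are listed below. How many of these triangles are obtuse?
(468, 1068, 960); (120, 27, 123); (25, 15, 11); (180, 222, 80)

(468,1068,960): 468²+960² = 1140624 = 1068² → right
(120,27,123): 27²+120² = 15129 = 123² → right
(25,15,11): 11²+15² = 346 < 625 = 25² → obtuse
(180,222,80): 80²+180² = 38800 < 49284 = 222² → obtuse
2 of the 4 are obtuse.

2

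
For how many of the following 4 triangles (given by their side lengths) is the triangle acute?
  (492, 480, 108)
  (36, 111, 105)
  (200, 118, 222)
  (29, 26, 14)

(492,480,108): 108²+480² = 242064 = 492² → right
(36,111,105): 36²+105² = 12321 = 111² → right
(200,118,222): 118²+200² = 53924 > 49284 = 222² → acute
(29,26,14): 14²+26² = 872 > 841 = 29² → acute
2 of the 4 are acute.

2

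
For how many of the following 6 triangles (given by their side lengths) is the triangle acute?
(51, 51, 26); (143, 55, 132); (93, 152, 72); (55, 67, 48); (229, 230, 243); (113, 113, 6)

(51,51,26): 26²+51² = 3277 > 2601 = 51² → acute
(143,55,132): 55²+132² = 20449 = 143² → right
(93,152,72): 72²+93² = 13833 < 23104 = 152² → obtuse
(55,67,48): 48²+55² = 5329 > 4489 = 67² → acute
(229,230,243): 229²+230² = 105341 > 59049 = 243² → acute
(113,113,6): 6²+113² = 12805 > 12769 = 113² → acute
4 of the 6 are acute.

4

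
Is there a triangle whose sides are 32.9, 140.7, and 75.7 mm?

The longest side is 140.7, but the other two sum to only 108.6.
108.6 < 140.7, so the triangle inequality fails.

No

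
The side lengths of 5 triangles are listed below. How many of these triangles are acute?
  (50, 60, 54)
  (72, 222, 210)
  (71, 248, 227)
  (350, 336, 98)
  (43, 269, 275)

1

(50,60,54): 50²+54² = 5416 > 3600 = 60² → acute
(72,222,210): 72²+210² = 49284 = 222² → right
(71,248,227): 71²+227² = 56570 < 61504 = 248² → obtuse
(350,336,98): 98²+336² = 122500 = 350² → right
(43,269,275): 43²+269² = 74210 < 75625 = 275² → obtuse
1 of the 5 is acute.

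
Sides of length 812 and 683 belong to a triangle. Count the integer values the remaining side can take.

The third side lies in the open interval (129, 1495).
Integers from 130 to 1494 inclusive: 1494 − 130 + 1 = 1365.

1365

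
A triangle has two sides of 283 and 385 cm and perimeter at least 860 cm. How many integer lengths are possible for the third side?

Triangle inequality: 102 < x < 668. Perimeter ≥ 860 gives x ≥ 860 − 283 − 385 = 192.
So 192 ≤ x < 668; integers 192 through 667: 476 values.

476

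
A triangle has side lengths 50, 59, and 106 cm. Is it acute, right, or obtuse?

obtuse

Compare the square of the longest side to the sum of squares of the other two: 50² + 59² = 5981 < 11236 = 106².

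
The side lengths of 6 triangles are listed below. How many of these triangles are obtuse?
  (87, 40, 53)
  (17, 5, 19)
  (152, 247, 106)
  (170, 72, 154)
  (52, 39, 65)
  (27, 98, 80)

4

(87,40,53): 40²+53² = 4409 < 7569 = 87² → obtuse
(17,5,19): 5²+17² = 314 < 361 = 19² → obtuse
(152,247,106): 106²+152² = 34340 < 61009 = 247² → obtuse
(170,72,154): 72²+154² = 28900 = 170² → right
(52,39,65): 39²+52² = 4225 = 65² → right
(27,98,80): 27²+80² = 7129 < 9604 = 98² → obtuse
4 of the 6 are obtuse.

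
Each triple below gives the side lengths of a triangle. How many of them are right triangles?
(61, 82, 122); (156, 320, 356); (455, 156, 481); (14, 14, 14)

2

(61,82,122): 61²+82² = 10445 < 14884 = 122² → obtuse
(156,320,356): 156²+320² = 126736 = 356² → right
(455,156,481): 156²+455² = 231361 = 481² → right
(14,14,14): 14²+14² = 392 > 196 = 14² → acute
2 of the 4 are right.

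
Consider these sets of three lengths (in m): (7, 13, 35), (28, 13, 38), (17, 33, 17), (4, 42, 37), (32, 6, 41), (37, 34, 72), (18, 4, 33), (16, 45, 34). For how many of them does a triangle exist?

3

(7,13,35): 7+13 ≤ 35 → not valid
(13,28,38): 13+28 > 38 → valid
(17,17,33): 17+17 > 33 → valid
(4,37,42): 4+37 ≤ 42 → not valid
(6,32,41): 6+32 ≤ 41 → not valid
(34,37,72): 34+37 ≤ 72 → not valid
(4,18,33): 4+18 ≤ 33 → not valid
(16,34,45): 16+34 > 45 → valid
3 of the 8 triples form a triangle.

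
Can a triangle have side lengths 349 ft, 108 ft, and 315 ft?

Yes

The longest side is 349, and the other two sum to 423.
Since 423 > 349, the triangle inequality holds.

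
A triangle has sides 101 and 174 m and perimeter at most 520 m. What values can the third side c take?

Triangle inequality alone gives 73 < c < 275.
The perimeter condition gives c ≤ 520 − 101 − 174 = 245.
Intersecting the two: 73 < c ≤ 245.

73 < c ≤ 245 m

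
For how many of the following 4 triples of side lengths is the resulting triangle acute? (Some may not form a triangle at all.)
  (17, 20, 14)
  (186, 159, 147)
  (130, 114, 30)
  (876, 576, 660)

2

(17,20,14): 14²+17² = 485 > 400 = 20² → acute
(186,159,147): 147²+159² = 46890 > 34596 = 186² → acute
(130,114,30): 30²+114² = 13896 < 16900 = 130² → obtuse
(876,576,660): 576²+660² = 767376 = 876² → right
2 of the 4 are acute.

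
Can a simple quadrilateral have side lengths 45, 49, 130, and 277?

No

For a quadrilateral, each side must be shorter than the sum of the others.
Here the longest side is 277, but the remaining 3 sides sum to only 224.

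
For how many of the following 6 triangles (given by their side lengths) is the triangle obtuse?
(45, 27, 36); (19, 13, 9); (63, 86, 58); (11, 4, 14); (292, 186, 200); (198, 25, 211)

5

(45,27,36): 27²+36² = 2025 = 45² → right
(19,13,9): 9²+13² = 250 < 361 = 19² → obtuse
(63,86,58): 58²+63² = 7333 < 7396 = 86² → obtuse
(11,4,14): 4²+11² = 137 < 196 = 14² → obtuse
(292,186,200): 186²+200² = 74596 < 85264 = 292² → obtuse
(198,25,211): 25²+198² = 39829 < 44521 = 211² → obtuse
5 of the 6 are obtuse.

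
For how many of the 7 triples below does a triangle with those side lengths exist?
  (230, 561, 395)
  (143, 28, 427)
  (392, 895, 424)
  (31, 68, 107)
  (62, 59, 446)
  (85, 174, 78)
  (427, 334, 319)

(230,395,561): 230+395 > 561 → valid
(28,143,427): 28+143 ≤ 427 → not valid
(392,424,895): 392+424 ≤ 895 → not valid
(31,68,107): 31+68 ≤ 107 → not valid
(59,62,446): 59+62 ≤ 446 → not valid
(78,85,174): 78+85 ≤ 174 → not valid
(319,334,427): 319+334 > 427 → valid
2 of the 7 triples form a triangle.

2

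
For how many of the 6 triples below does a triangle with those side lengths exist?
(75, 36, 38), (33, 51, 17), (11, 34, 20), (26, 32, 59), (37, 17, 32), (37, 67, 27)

(36,38,75): 36+38 ≤ 75 → not valid
(17,33,51): 17+33 ≤ 51 → not valid
(11,20,34): 11+20 ≤ 34 → not valid
(26,32,59): 26+32 ≤ 59 → not valid
(17,32,37): 17+32 > 37 → valid
(27,37,67): 27+37 ≤ 67 → not valid
1 of the 6 triples forms a triangle.

1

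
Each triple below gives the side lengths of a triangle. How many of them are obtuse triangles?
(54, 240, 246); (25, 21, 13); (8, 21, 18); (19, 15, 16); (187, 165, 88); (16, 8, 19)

(54,240,246): 54²+240² = 60516 = 246² → right
(25,21,13): 13²+21² = 610 < 625 = 25² → obtuse
(8,21,18): 8²+18² = 388 < 441 = 21² → obtuse
(19,15,16): 15²+16² = 481 > 361 = 19² → acute
(187,165,88): 88²+165² = 34969 = 187² → right
(16,8,19): 8²+16² = 320 < 361 = 19² → obtuse
3 of the 6 are obtuse.

3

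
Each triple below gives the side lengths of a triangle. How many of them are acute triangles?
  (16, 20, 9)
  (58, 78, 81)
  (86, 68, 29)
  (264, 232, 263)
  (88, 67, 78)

(16,20,9): 9²+16² = 337 < 400 = 20² → obtuse
(58,78,81): 58²+78² = 9448 > 6561 = 81² → acute
(86,68,29): 29²+68² = 5465 < 7396 = 86² → obtuse
(264,232,263): 232²+263² = 122993 > 69696 = 264² → acute
(88,67,78): 67²+78² = 10573 > 7744 = 88² → acute
3 of the 5 are acute.

3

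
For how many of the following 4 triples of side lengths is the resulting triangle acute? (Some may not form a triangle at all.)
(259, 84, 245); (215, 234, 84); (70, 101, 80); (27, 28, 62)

(259,84,245): 84²+245² = 67081 = 259² → right
(215,234,84): 84²+215² = 53281 < 54756 = 234² → obtuse
(70,101,80): 70²+80² = 11300 > 10201 = 101² → acute
(27,28,62): 27+28 ≤ 62, not a triangle
1 of the 4 is acute.

1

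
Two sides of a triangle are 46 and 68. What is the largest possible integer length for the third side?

113

The third side must be strictly less than 46 + 68 = 114.
The largest integer below 114 is 113.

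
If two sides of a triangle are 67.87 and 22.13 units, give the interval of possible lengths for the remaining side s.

45.74 < s < 90.00

By the triangle inequality, s must be less than 67.87 + 22.13 = 90.00 and greater than |67.87 − 22.13| = 45.74.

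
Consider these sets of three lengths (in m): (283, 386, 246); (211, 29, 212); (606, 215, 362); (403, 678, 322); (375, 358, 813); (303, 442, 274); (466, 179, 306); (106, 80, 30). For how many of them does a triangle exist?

6

(246,283,386): 246+283 > 386 → valid
(29,211,212): 29+211 > 212 → valid
(215,362,606): 215+362 ≤ 606 → not valid
(322,403,678): 322+403 > 678 → valid
(358,375,813): 358+375 ≤ 813 → not valid
(274,303,442): 274+303 > 442 → valid
(179,306,466): 179+306 > 466 → valid
(30,80,106): 30+80 > 106 → valid
6 of the 8 triples form a triangle.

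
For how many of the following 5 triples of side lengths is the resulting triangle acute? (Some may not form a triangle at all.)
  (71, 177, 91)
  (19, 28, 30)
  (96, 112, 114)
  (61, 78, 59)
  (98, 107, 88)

(71,177,91): 71+91 ≤ 177, not a triangle
(19,28,30): 19²+28² = 1145 > 900 = 30² → acute
(96,112,114): 96²+112² = 21760 > 12996 = 114² → acute
(61,78,59): 59²+61² = 7202 > 6084 = 78² → acute
(98,107,88): 88²+98² = 17348 > 11449 = 107² → acute
4 of the 5 are acute.

4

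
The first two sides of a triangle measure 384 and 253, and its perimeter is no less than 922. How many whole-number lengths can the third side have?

352

Triangle inequality: 131 < x < 637. Perimeter ≥ 922 gives x ≥ 922 − 384 − 253 = 285.
So 285 ≤ x < 637; integers 285 through 636: 352 values.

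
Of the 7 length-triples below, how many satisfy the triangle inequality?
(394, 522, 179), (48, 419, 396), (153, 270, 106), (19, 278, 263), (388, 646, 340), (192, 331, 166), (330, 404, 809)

5

(179,394,522): 179+394 > 522 → valid
(48,396,419): 48+396 > 419 → valid
(106,153,270): 106+153 ≤ 270 → not valid
(19,263,278): 19+263 > 278 → valid
(340,388,646): 340+388 > 646 → valid
(166,192,331): 166+192 > 331 → valid
(330,404,809): 330+404 ≤ 809 → not valid
5 of the 7 triples form a triangle.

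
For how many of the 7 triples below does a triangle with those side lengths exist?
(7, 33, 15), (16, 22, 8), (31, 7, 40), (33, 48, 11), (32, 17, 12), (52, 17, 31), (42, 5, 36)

1

(7,15,33): 7+15 ≤ 33 → not valid
(8,16,22): 8+16 > 22 → valid
(7,31,40): 7+31 ≤ 40 → not valid
(11,33,48): 11+33 ≤ 48 → not valid
(12,17,32): 12+17 ≤ 32 → not valid
(17,31,52): 17+31 ≤ 52 → not valid
(5,36,42): 5+36 ≤ 42 → not valid
1 of the 7 triples forms a triangle.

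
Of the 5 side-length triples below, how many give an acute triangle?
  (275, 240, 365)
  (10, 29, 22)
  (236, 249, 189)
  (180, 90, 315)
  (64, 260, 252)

1

(275,240,365): 240²+275² = 133225 = 365² → right
(10,29,22): 10²+22² = 584 < 841 = 29² → obtuse
(236,249,189): 189²+236² = 91417 > 62001 = 249² → acute
(180,90,315): 90+180 ≤ 315, not a triangle
(64,260,252): 64²+252² = 67600 = 260² → right
1 of the 5 is acute.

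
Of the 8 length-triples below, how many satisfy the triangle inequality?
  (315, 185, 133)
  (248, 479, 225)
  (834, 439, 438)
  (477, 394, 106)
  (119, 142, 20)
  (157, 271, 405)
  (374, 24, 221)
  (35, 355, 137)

(133,185,315): 133+185 > 315 → valid
(225,248,479): 225+248 ≤ 479 → not valid
(438,439,834): 438+439 > 834 → valid
(106,394,477): 106+394 > 477 → valid
(20,119,142): 20+119 ≤ 142 → not valid
(157,271,405): 157+271 > 405 → valid
(24,221,374): 24+221 ≤ 374 → not valid
(35,137,355): 35+137 ≤ 355 → not valid
4 of the 8 triples form a triangle.

4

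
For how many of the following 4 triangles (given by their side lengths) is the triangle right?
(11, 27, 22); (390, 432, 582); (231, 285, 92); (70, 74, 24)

2

(11,27,22): 11²+22² = 605 < 729 = 27² → obtuse
(390,432,582): 390²+432² = 338724 = 582² → right
(231,285,92): 92²+231² = 61825 < 81225 = 285² → obtuse
(70,74,24): 24²+70² = 5476 = 74² → right
2 of the 4 are right.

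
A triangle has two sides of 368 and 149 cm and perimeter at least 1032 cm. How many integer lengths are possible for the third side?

2

Triangle inequality: 219 < x < 517. Perimeter ≥ 1032 gives x ≥ 1032 − 368 − 149 = 515.
So 515 ≤ x < 517; integers 515 through 516: 2 values.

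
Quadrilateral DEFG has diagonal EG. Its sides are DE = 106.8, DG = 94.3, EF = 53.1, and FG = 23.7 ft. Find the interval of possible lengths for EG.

From triangle DEG: |106.8 − 94.3| < EG < 106.8 + 94.3, i.e. 12.5 < EG < 201.1.
From triangle FEG: 29.4 < EG < 76.8.
Both must hold, so EG lies in the intersection.

29.4 < EG < 76.8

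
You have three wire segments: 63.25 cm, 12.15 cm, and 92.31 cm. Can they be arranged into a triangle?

No

The longest side is 92.31, but the other two sum to only 75.40.
75.40 < 92.31, so the triangle inequality fails.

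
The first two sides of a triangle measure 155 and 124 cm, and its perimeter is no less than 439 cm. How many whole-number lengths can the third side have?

119

Triangle inequality: 31 < x < 279. Perimeter ≥ 439 gives x ≥ 439 − 155 − 124 = 160.
So 160 ≤ x < 279; integers 160 through 278: 119 values.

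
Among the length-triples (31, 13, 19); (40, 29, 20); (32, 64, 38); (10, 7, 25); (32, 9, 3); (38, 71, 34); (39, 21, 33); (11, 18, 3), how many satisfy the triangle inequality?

(13,19,31): 13+19 > 31 → valid
(20,29,40): 20+29 > 40 → valid
(32,38,64): 32+38 > 64 → valid
(7,10,25): 7+10 ≤ 25 → not valid
(3,9,32): 3+9 ≤ 32 → not valid
(34,38,71): 34+38 > 71 → valid
(21,33,39): 21+33 > 39 → valid
(3,11,18): 3+11 ≤ 18 → not valid
5 of the 8 triples form a triangle.

5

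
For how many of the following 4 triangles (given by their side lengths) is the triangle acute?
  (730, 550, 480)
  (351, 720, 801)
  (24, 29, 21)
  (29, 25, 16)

(730,550,480): 480²+550² = 532900 = 730² → right
(351,720,801): 351²+720² = 641601 = 801² → right
(24,29,21): 21²+24² = 1017 > 841 = 29² → acute
(29,25,16): 16²+25² = 881 > 841 = 29² → acute
2 of the 4 are acute.

2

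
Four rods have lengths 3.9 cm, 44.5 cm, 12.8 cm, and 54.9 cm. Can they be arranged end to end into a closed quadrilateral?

Yes

A quadrilateral exists iff every side is shorter than the sum of the others — equivalently, the longest side is less than the sum of the rest.
Longest side 54.9 < 61.2 (sum of the remaining 3), so yes.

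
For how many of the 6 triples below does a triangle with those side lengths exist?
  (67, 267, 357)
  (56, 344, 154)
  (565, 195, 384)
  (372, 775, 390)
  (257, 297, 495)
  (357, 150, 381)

(67,267,357): 67+267 ≤ 357 → not valid
(56,154,344): 56+154 ≤ 344 → not valid
(195,384,565): 195+384 > 565 → valid
(372,390,775): 372+390 ≤ 775 → not valid
(257,297,495): 257+297 > 495 → valid
(150,357,381): 150+357 > 381 → valid
3 of the 6 triples form a triangle.

3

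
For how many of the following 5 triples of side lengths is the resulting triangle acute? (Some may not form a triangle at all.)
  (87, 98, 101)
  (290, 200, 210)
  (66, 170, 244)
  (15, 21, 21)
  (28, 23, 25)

(87,98,101): 87²+98² = 17173 > 10201 = 101² → acute
(290,200,210): 200²+210² = 84100 = 290² → right
(66,170,244): 66+170 ≤ 244, not a triangle
(15,21,21): 15²+21² = 666 > 441 = 21² → acute
(28,23,25): 23²+25² = 1154 > 784 = 28² → acute
3 of the 5 are acute.

3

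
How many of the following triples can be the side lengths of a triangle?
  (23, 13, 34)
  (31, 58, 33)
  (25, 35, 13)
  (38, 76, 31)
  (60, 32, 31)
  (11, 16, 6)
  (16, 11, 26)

(13,23,34): 13+23 > 34 → valid
(31,33,58): 31+33 > 58 → valid
(13,25,35): 13+25 > 35 → valid
(31,38,76): 31+38 ≤ 76 → not valid
(31,32,60): 31+32 > 60 → valid
(6,11,16): 6+11 > 16 → valid
(11,16,26): 11+16 > 26 → valid
6 of the 7 triples form a triangle.

6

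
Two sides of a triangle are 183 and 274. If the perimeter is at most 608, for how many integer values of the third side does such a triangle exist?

60

Triangle inequality: 91 < x < 457. Perimeter ≤ 608 gives x ≤ 608 − 183 − 274 = 151.
So 91 < x ≤ 151; integers 92 through 151: 60 values.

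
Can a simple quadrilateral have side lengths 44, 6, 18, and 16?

No

For a quadrilateral, each side must be shorter than the sum of the others.
Here the longest side is 44, but the remaining 3 sides sum to only 40.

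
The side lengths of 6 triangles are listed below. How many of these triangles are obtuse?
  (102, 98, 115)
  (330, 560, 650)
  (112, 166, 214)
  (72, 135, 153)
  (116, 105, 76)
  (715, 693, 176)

1

(102,98,115): 98²+102² = 20008 > 13225 = 115² → acute
(330,560,650): 330²+560² = 422500 = 650² → right
(112,166,214): 112²+166² = 40100 < 45796 = 214² → obtuse
(72,135,153): 72²+135² = 23409 = 153² → right
(116,105,76): 76²+105² = 16801 > 13456 = 116² → acute
(715,693,176): 176²+693² = 511225 = 715² → right
1 of the 6 is obtuse.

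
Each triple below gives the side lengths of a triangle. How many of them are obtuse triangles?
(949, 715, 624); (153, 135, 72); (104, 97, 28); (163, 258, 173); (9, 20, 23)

3

(949,715,624): 624²+715² = 900601 = 949² → right
(153,135,72): 72²+135² = 23409 = 153² → right
(104,97,28): 28²+97² = 10193 < 10816 = 104² → obtuse
(163,258,173): 163²+173² = 56498 < 66564 = 258² → obtuse
(9,20,23): 9²+20² = 481 < 529 = 23² → obtuse
3 of the 5 are obtuse.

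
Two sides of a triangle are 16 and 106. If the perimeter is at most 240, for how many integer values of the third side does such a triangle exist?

Triangle inequality: 90 < x < 122. Perimeter ≤ 240 gives x ≤ 240 − 16 − 106 = 118.
So 90 < x ≤ 118; integers 91 through 118: 28 values.

28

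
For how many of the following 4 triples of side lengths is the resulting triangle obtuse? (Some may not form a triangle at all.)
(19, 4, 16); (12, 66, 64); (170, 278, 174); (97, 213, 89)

(19,4,16): 4²+16² = 272 < 361 = 19² → obtuse
(12,66,64): 12²+64² = 4240 < 4356 = 66² → obtuse
(170,278,174): 170²+174² = 59176 < 77284 = 278² → obtuse
(97,213,89): 89+97 ≤ 213, not a triangle
3 of the 4 are obtuse.

3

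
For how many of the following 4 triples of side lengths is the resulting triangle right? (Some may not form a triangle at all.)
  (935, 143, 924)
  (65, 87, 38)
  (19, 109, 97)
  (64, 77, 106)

(935,143,924): 143²+924² = 874225 = 935² → right
(65,87,38): 38²+65² = 5669 < 7569 = 87² → obtuse
(19,109,97): 19²+97² = 9770 < 11881 = 109² → obtuse
(64,77,106): 64²+77² = 10025 < 11236 = 106² → obtuse
1 of the 4 is right.

1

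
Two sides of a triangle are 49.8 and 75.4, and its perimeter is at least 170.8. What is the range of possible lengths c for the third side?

45.6 ≤ c < 125.2

Triangle inequality alone gives 25.6 < c < 125.2.
The perimeter condition gives c ≥ 170.8 − 49.8 − 75.4 = 45.6.
Intersecting the two: 45.6 ≤ c < 125.2.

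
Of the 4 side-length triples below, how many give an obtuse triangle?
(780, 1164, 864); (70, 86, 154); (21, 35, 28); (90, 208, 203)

(780,1164,864): 780²+864² = 1354896 = 1164² → right
(70,86,154): 70²+86² = 12296 < 23716 = 154² → obtuse
(21,35,28): 21²+28² = 1225 = 35² → right
(90,208,203): 90²+203² = 49309 > 43264 = 208² → acute
1 of the 4 is obtuse.

1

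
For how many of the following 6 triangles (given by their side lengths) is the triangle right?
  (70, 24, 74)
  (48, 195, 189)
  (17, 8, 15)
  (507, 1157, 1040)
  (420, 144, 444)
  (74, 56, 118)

5

(70,24,74): 24²+70² = 5476 = 74² → right
(48,195,189): 48²+189² = 38025 = 195² → right
(17,8,15): 8²+15² = 289 = 17² → right
(507,1157,1040): 507²+1040² = 1338649 = 1157² → right
(420,144,444): 144²+420² = 197136 = 444² → right
(74,56,118): 56²+74² = 8612 < 13924 = 118² → obtuse
5 of the 6 are right.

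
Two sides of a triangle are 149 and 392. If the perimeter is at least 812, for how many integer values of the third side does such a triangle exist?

Triangle inequality: 243 < x < 541. Perimeter ≥ 812 gives x ≥ 812 − 149 − 392 = 271.
So 271 ≤ x < 541; integers 271 through 540: 270 values.

270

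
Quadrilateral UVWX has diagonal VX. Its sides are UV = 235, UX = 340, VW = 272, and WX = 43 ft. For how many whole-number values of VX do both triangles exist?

85

From triangle UVX: 105 < VX < 575.
From triangle WVX: 229 < VX < 315.
Intersection: 229 < VX < 315, so integers 230 through 314: 85 values.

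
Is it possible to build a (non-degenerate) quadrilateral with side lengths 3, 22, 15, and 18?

A quadrilateral exists iff every side is shorter than the sum of the others — equivalently, the longest side is less than the sum of the rest.
Longest side 22 < 36 (sum of the remaining 3), so yes.

Yes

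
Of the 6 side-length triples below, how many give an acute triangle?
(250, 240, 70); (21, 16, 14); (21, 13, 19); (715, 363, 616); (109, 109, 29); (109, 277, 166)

3

(250,240,70): 70²+240² = 62500 = 250² → right
(21,16,14): 14²+16² = 452 > 441 = 21² → acute
(21,13,19): 13²+19² = 530 > 441 = 21² → acute
(715,363,616): 363²+616² = 511225 = 715² → right
(109,109,29): 29²+109² = 12722 > 11881 = 109² → acute
(109,277,166): 109+166 ≤ 277, not a triangle
3 of the 6 are acute.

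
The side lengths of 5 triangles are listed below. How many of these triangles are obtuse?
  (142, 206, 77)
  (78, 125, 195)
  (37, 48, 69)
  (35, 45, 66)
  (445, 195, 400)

4

(142,206,77): 77²+142² = 26093 < 42436 = 206² → obtuse
(78,125,195): 78²+125² = 21709 < 38025 = 195² → obtuse
(37,48,69): 37²+48² = 3673 < 4761 = 69² → obtuse
(35,45,66): 35²+45² = 3250 < 4356 = 66² → obtuse
(445,195,400): 195²+400² = 198025 = 445² → right
4 of the 5 are obtuse.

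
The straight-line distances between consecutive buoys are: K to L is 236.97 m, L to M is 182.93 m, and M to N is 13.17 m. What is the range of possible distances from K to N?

The maximum is all hops collinear in one direction: 236.97 + 182.93 + 13.17 = 433.07.
The longest hop is 236.97; the others sum to 196.10. Folding the others back against it leaves at least 236.97 − 196.10 = 40.87.

40.87 ≤ KN ≤ 433.07 m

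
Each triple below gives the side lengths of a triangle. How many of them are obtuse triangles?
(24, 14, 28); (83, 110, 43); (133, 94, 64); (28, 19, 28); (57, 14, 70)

(24,14,28): 14²+24² = 772 < 784 = 28² → obtuse
(83,110,43): 43²+83² = 8738 < 12100 = 110² → obtuse
(133,94,64): 64²+94² = 12932 < 17689 = 133² → obtuse
(28,19,28): 19²+28² = 1145 > 784 = 28² → acute
(57,14,70): 14²+57² = 3445 < 4900 = 70² → obtuse
4 of the 5 are obtuse.

4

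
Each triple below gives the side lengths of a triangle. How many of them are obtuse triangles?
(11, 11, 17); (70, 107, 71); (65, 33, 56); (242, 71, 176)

(11,11,17): 11²+11² = 242 < 289 = 17² → obtuse
(70,107,71): 70²+71² = 9941 < 11449 = 107² → obtuse
(65,33,56): 33²+56² = 4225 = 65² → right
(242,71,176): 71²+176² = 36017 < 58564 = 242² → obtuse
3 of the 4 are obtuse.

3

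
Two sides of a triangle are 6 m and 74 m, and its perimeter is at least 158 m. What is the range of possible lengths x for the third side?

78 ≤ x < 80 m

Triangle inequality alone gives 68 < x < 80.
The perimeter condition gives x ≥ 158 − 6 − 74 = 78.
Intersecting the two: 78 ≤ x < 80.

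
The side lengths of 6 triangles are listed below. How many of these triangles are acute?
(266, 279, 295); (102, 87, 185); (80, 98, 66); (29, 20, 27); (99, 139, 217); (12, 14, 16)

(266,279,295): 266²+279² = 148597 > 87025 = 295² → acute
(102,87,185): 87²+102² = 17973 < 34225 = 185² → obtuse
(80,98,66): 66²+80² = 10756 > 9604 = 98² → acute
(29,20,27): 20²+27² = 1129 > 841 = 29² → acute
(99,139,217): 99²+139² = 29122 < 47089 = 217² → obtuse
(12,14,16): 12²+14² = 340 > 256 = 16² → acute
4 of the 6 are acute.

4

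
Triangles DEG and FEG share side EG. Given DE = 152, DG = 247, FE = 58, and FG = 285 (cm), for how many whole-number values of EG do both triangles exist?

115

From triangle DEG: 95 < EG < 399.
From triangle FEG: 227 < EG < 343.
Intersection: 227 < EG < 343, so integers 228 through 342: 115 values.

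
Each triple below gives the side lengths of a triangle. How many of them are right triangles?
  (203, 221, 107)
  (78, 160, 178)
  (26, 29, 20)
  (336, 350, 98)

(203,221,107): 107²+203² = 52658 > 48841 = 221² → acute
(78,160,178): 78²+160² = 31684 = 178² → right
(26,29,20): 20²+26² = 1076 > 841 = 29² → acute
(336,350,98): 98²+336² = 122500 = 350² → right
2 of the 4 are right.

2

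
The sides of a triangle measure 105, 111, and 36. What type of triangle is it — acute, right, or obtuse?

right

Compare the square of the longest side to the sum of squares of the other two: 36² + 105² = 12321 = 111².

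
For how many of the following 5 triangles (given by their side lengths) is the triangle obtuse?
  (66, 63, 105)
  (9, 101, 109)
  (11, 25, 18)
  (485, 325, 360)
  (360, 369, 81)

(66,63,105): 63²+66² = 8325 < 11025 = 105² → obtuse
(9,101,109): 9²+101² = 10282 < 11881 = 109² → obtuse
(11,25,18): 11²+18² = 445 < 625 = 25² → obtuse
(485,325,360): 325²+360² = 235225 = 485² → right
(360,369,81): 81²+360² = 136161 = 369² → right
3 of the 5 are obtuse.

3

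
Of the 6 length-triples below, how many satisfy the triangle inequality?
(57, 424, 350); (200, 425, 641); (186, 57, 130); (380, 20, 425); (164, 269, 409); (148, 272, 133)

3

(57,350,424): 57+350 ≤ 424 → not valid
(200,425,641): 200+425 ≤ 641 → not valid
(57,130,186): 57+130 > 186 → valid
(20,380,425): 20+380 ≤ 425 → not valid
(164,269,409): 164+269 > 409 → valid
(133,148,272): 133+148 > 272 → valid
3 of the 6 triples form a triangle.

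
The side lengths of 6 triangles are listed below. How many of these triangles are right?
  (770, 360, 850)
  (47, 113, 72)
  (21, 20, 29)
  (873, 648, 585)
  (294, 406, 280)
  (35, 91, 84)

(770,360,850): 360²+770² = 722500 = 850² → right
(47,113,72): 47²+72² = 7393 < 12769 = 113² → obtuse
(21,20,29): 20²+21² = 841 = 29² → right
(873,648,585): 585²+648² = 762129 = 873² → right
(294,406,280): 280²+294² = 164836 = 406² → right
(35,91,84): 35²+84² = 8281 = 91² → right
5 of the 6 are right.

5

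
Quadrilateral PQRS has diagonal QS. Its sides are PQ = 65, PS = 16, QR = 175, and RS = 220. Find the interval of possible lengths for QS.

49 < QS < 81

From triangle PQS: |65 − 16| < QS < 65 + 16, i.e. 49 < QS < 81.
From triangle RQS: 45 < QS < 395.
Both must hold, so QS lies in the intersection.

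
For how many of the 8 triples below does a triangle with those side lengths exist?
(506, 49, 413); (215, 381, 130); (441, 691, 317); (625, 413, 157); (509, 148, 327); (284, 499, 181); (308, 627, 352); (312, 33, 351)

2

(49,413,506): 49+413 ≤ 506 → not valid
(130,215,381): 130+215 ≤ 381 → not valid
(317,441,691): 317+441 > 691 → valid
(157,413,625): 157+413 ≤ 625 → not valid
(148,327,509): 148+327 ≤ 509 → not valid
(181,284,499): 181+284 ≤ 499 → not valid
(308,352,627): 308+352 > 627 → valid
(33,312,351): 33+312 ≤ 351 → not valid
2 of the 8 triples form a triangle.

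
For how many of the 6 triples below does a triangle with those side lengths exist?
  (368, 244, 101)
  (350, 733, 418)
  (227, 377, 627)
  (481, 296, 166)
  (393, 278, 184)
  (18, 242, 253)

3

(101,244,368): 101+244 ≤ 368 → not valid
(350,418,733): 350+418 > 733 → valid
(227,377,627): 227+377 ≤ 627 → not valid
(166,296,481): 166+296 ≤ 481 → not valid
(184,278,393): 184+278 > 393 → valid
(18,242,253): 18+242 > 253 → valid
3 of the 6 triples form a triangle.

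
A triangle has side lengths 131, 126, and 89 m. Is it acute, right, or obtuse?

acute

Compare the square of the longest side to the sum of squares of the other two: 89² + 126² = 23797 > 17161 = 131².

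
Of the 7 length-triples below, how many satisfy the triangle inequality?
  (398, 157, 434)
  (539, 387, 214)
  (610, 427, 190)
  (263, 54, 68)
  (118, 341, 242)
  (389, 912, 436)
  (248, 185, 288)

5

(157,398,434): 157+398 > 434 → valid
(214,387,539): 214+387 > 539 → valid
(190,427,610): 190+427 > 610 → valid
(54,68,263): 54+68 ≤ 263 → not valid
(118,242,341): 118+242 > 341 → valid
(389,436,912): 389+436 ≤ 912 → not valid
(185,248,288): 185+248 > 288 → valid
5 of the 7 triples form a triangle.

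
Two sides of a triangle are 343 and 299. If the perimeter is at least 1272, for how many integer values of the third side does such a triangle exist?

Triangle inequality: 44 < x < 642. Perimeter ≥ 1272 gives x ≥ 1272 − 343 − 299 = 630.
So 630 ≤ x < 642; integers 630 through 641: 12 values.

12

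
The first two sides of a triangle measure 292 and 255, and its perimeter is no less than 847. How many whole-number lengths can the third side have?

247

Triangle inequality: 37 < x < 547. Perimeter ≥ 847 gives x ≥ 847 − 292 − 255 = 300.
So 300 ≤ x < 547; integers 300 through 546: 247 values.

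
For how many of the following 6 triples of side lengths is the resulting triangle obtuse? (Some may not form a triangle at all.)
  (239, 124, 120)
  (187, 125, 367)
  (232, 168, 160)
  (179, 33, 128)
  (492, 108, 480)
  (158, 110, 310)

1

(239,124,120): 120²+124² = 29776 < 57121 = 239² → obtuse
(187,125,367): 125+187 ≤ 367, not a triangle
(232,168,160): 160²+168² = 53824 = 232² → right
(179,33,128): 33+128 ≤ 179, not a triangle
(492,108,480): 108²+480² = 242064 = 492² → right
(158,110,310): 110+158 ≤ 310, not a triangle
1 of the 6 is obtuse.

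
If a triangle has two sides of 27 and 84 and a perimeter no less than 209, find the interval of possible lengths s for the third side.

98 ≤ s < 111

Triangle inequality alone gives 57 < s < 111.
The perimeter condition gives s ≥ 209 − 27 − 84 = 98.
Intersecting the two: 98 ≤ s < 111.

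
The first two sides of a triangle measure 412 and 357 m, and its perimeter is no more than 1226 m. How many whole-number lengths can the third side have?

402

Triangle inequality: 55 < x < 769. Perimeter ≤ 1226 gives x ≤ 1226 − 412 − 357 = 457.
So 55 < x ≤ 457; integers 56 through 457: 402 values.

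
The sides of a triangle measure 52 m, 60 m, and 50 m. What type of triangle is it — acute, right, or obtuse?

Compare the square of the longest side to the sum of squares of the other two: 50² + 52² = 5204 > 3600 = 60².

acute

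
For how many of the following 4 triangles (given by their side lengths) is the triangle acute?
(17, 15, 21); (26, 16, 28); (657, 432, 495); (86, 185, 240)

(17,15,21): 15²+17² = 514 > 441 = 21² → acute
(26,16,28): 16²+26² = 932 > 784 = 28² → acute
(657,432,495): 432²+495² = 431649 = 657² → right
(86,185,240): 86²+185² = 41621 < 57600 = 240² → obtuse
2 of the 4 are acute.

2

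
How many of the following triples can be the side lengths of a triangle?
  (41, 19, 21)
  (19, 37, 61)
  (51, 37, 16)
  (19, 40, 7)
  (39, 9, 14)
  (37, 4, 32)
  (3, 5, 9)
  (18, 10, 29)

1

(19,21,41): 19+21 ≤ 41 → not valid
(19,37,61): 19+37 ≤ 61 → not valid
(16,37,51): 16+37 > 51 → valid
(7,19,40): 7+19 ≤ 40 → not valid
(9,14,39): 9+14 ≤ 39 → not valid
(4,32,37): 4+32 ≤ 37 → not valid
(3,5,9): 3+5 ≤ 9 → not valid
(10,18,29): 10+18 ≤ 29 → not valid
1 of the 8 triples forms a triangle.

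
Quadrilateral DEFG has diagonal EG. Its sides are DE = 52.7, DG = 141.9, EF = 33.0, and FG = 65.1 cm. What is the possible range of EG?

89.2 < EG < 98.1

From triangle DEG: |52.7 − 141.9| < EG < 52.7 + 141.9, i.e. 89.2 < EG < 194.6.
From triangle FEG: 32.1 < EG < 98.1.
Both must hold, so EG lies in the intersection.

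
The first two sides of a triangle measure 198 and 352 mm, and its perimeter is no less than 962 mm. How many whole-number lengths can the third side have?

138

Triangle inequality: 154 < x < 550. Perimeter ≥ 962 gives x ≥ 962 − 198 − 352 = 412.
So 412 ≤ x < 550; integers 412 through 549: 138 values.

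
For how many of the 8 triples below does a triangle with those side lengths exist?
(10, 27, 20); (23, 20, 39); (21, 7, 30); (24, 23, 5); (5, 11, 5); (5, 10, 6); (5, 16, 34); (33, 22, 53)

(10,20,27): 10+20 > 27 → valid
(20,23,39): 20+23 > 39 → valid
(7,21,30): 7+21 ≤ 30 → not valid
(5,23,24): 5+23 > 24 → valid
(5,5,11): 5+5 ≤ 11 → not valid
(5,6,10): 5+6 > 10 → valid
(5,16,34): 5+16 ≤ 34 → not valid
(22,33,53): 22+33 > 53 → valid
5 of the 8 triples form a triangle.

5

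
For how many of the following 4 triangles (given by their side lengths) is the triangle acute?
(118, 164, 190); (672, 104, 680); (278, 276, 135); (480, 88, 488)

(118,164,190): 118²+164² = 40820 > 36100 = 190² → acute
(672,104,680): 104²+672² = 462400 = 680² → right
(278,276,135): 135²+276² = 94401 > 77284 = 278² → acute
(480,88,488): 88²+480² = 238144 = 488² → right
2 of the 4 are acute.

2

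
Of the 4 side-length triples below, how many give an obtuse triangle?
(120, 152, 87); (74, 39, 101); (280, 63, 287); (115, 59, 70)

(120,152,87): 87²+120² = 21969 < 23104 = 152² → obtuse
(74,39,101): 39²+74² = 6997 < 10201 = 101² → obtuse
(280,63,287): 63²+280² = 82369 = 287² → right
(115,59,70): 59²+70² = 8381 < 13225 = 115² → obtuse
3 of the 4 are obtuse.

3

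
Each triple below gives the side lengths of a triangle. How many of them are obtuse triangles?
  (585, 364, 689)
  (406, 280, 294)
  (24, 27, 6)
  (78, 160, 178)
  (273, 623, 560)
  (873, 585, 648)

(585,364,689): 364²+585² = 474721 = 689² → right
(406,280,294): 280²+294² = 164836 = 406² → right
(24,27,6): 6²+24² = 612 < 729 = 27² → obtuse
(78,160,178): 78²+160² = 31684 = 178² → right
(273,623,560): 273²+560² = 388129 = 623² → right
(873,585,648): 585²+648² = 762129 = 873² → right
1 of the 6 is obtuse.

1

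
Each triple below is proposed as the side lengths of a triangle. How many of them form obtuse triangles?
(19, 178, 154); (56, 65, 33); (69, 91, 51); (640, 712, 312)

1

(19,178,154): 19+154 ≤ 178, not a triangle
(56,65,33): 33²+56² = 4225 = 65² → right
(69,91,51): 51²+69² = 7362 < 8281 = 91² → obtuse
(640,712,312): 312²+640² = 506944 = 712² → right
1 of the 4 is obtuse.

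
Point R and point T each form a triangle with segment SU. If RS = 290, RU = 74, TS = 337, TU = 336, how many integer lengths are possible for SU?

147

From triangle RSU: 216 < SU < 364.
From triangle TSU: 1 < SU < 673.
Intersection: 216 < SU < 364, so integers 217 through 363: 147 values.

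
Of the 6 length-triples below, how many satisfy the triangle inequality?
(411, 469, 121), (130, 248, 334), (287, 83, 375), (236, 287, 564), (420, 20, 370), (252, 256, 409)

3

(121,411,469): 121+411 > 469 → valid
(130,248,334): 130+248 > 334 → valid
(83,287,375): 83+287 ≤ 375 → not valid
(236,287,564): 236+287 ≤ 564 → not valid
(20,370,420): 20+370 ≤ 420 → not valid
(252,256,409): 252+256 > 409 → valid
3 of the 6 triples form a triangle.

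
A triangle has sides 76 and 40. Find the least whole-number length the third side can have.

The third side must be strictly greater than |76 − 40| = 36.
The smallest integer above 36 is 37.

37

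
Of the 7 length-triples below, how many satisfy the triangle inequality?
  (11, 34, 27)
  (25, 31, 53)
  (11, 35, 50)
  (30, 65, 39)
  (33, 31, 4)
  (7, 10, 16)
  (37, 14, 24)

(11,27,34): 11+27 > 34 → valid
(25,31,53): 25+31 > 53 → valid
(11,35,50): 11+35 ≤ 50 → not valid
(30,39,65): 30+39 > 65 → valid
(4,31,33): 4+31 > 33 → valid
(7,10,16): 7+10 > 16 → valid
(14,24,37): 14+24 > 37 → valid
6 of the 7 triples form a triangle.

6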